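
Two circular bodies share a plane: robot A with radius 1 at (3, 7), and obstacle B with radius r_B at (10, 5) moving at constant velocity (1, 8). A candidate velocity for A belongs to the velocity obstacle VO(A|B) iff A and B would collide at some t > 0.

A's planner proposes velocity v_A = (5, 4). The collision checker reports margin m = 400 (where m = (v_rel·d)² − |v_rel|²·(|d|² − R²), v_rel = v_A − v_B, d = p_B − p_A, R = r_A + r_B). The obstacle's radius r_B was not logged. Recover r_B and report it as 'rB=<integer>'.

m = 400
d = (7, -2);  v_rel = (4, -4),  |v_rel|² = 32
v_rel×d = (4)·(-2) − (-4)·(7) = 20
since m = R²·32 − 20²:  R² = (400 + 400) / 32 = 25
R = √25 = 5  ⇒  r_B = 5 − 1 = 4

rB=4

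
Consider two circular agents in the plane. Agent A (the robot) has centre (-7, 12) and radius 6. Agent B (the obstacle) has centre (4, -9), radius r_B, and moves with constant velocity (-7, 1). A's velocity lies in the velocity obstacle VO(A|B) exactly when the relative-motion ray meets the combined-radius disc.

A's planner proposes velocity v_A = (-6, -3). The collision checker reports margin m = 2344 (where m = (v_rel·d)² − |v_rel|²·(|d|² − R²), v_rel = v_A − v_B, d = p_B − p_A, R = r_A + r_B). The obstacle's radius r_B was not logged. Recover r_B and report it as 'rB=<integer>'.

m = 2344
d = (11, -21);  v_rel = (1, -4),  |v_rel|² = 17
v_rel×d = (1)·(-21) − (-4)·(11) = 23
since m = R²·17 − 23²:  R² = (529 + 2344) / 17 = 169
R = √169 = 13  ⇒  r_B = 13 − 6 = 7

rB=7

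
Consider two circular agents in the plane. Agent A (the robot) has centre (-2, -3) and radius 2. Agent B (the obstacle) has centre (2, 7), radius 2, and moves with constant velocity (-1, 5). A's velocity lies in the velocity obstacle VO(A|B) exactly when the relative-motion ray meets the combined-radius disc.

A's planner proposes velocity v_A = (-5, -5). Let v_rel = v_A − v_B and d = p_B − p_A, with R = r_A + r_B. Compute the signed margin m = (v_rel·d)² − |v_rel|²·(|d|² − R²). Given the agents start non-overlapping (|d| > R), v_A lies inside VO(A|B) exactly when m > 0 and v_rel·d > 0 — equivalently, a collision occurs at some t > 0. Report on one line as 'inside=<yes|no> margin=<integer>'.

d = (4, 10),  |d|² = 116;  R = 2+2 = 4,  c = 116−4² = 100
v_rel = (-4, -10),  |v_rel|² = 116;  v_rel·d = (-4)·(4) + (-10)·(10) = -116
116·t² + 232·t + 100 = 0  ⇒  m = (-116)² − 116·100 = 1856
m = 1856 > 0,  v_rel·d = -116 < 0  ⇒  outside

inside=no margin=1856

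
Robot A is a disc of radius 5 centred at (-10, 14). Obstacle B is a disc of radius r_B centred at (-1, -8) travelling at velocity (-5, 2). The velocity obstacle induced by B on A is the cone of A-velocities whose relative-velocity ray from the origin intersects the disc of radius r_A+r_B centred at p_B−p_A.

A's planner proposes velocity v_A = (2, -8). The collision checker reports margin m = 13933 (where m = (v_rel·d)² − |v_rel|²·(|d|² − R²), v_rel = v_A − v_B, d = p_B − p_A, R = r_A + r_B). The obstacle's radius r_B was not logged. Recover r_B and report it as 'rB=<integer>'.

m = 13933
d = (9, -22);  v_rel = (7, -10),  |v_rel|² = 149
v_rel×d = (7)·(-22) − (-10)·(9) = -64
since m = R²·149 − (-64)²:  R² = (4096 + 13933) / 149 = 121
R = √121 = 11  ⇒  r_B = 11 − 5 = 6

rB=6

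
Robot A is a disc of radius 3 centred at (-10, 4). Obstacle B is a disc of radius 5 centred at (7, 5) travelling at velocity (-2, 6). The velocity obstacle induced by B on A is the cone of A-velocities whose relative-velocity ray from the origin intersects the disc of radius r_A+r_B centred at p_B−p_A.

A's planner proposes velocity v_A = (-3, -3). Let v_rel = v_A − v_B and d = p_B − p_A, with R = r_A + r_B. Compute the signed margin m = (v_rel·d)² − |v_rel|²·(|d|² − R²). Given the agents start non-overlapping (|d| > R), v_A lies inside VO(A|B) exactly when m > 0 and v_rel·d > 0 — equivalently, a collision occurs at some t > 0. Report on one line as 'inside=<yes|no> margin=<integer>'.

d = (17, 1),  |d|² = 290;  R = 3+5 = 8,  c = 290−8² = 226
v_rel = (-1, -9),  |v_rel|² = 82;  v_rel·d = (-1)·(17) + (-9)·(1) = -26
82·t² + 52·t + 226 = 0  ⇒  m = (-26)² − 82·226 = -17856
m = -17856 < 0,  v_rel·d = -26 < 0  ⇒  outside

inside=no margin=-17856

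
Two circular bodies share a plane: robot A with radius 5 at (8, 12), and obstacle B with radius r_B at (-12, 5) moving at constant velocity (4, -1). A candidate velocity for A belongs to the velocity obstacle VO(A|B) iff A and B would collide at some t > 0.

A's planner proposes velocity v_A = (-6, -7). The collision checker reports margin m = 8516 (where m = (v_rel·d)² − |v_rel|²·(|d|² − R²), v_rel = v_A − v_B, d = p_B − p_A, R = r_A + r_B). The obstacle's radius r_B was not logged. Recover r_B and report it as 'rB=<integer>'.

m = 8516
d = (-20, -7);  v_rel = (-10, -6),  |v_rel|² = 136
v_rel×d = (-10)·(-7) − (-6)·(-20) = -50
since m = R²·136 − (-50)²:  R² = (2500 + 8516) / 136 = 81
R = √81 = 9  ⇒  r_B = 9 − 5 = 4

rB=4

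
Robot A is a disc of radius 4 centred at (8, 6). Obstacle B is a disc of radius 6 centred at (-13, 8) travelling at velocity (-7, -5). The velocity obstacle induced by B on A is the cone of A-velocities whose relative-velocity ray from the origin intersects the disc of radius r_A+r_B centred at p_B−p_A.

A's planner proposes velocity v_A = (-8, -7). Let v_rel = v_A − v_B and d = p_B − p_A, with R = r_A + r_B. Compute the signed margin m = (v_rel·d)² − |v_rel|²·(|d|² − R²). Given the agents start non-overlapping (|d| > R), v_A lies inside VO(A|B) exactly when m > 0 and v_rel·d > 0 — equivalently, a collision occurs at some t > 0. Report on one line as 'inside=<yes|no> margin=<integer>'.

d = (-21, 2),  |d|² = 445;  R = 4+6 = 10,  c = 445−10² = 345
v_rel = (-1, -2),  |v_rel|² = 5;  v_rel·d = (-1)·(-21) + (-2)·(2) = 17
5·t² − 34·t + 345 = 0  ⇒  m = 17² − 5·345 = -1436
m = -1436 < 0,  v_rel·d = 17 > 0  ⇒  outside

inside=no margin=-1436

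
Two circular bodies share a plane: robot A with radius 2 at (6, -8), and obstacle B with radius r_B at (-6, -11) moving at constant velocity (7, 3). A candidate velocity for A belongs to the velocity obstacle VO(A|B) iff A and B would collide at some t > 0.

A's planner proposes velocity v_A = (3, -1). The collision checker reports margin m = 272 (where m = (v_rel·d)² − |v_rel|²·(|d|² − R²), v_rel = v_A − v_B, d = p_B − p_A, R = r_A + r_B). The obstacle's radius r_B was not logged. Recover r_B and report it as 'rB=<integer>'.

m = 272
d = (-12, -3);  v_rel = (-4, -4),  |v_rel|² = 32
v_rel×d = (-4)·(-3) − (-4)·(-12) = -36
since m = R²·32 − (-36)²:  R² = (1296 + 272) / 32 = 49
R = √49 = 7  ⇒  r_B = 7 − 2 = 5

rB=5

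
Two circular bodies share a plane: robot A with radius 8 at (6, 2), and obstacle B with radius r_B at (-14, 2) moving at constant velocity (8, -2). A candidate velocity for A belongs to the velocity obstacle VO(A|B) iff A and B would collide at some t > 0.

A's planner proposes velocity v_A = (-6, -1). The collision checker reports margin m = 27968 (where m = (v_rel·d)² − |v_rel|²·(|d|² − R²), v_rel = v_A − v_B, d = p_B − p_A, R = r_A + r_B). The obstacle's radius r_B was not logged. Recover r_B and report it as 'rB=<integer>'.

m = 27968
d = (-20, 0);  v_rel = (-14, 1),  |v_rel|² = 197
v_rel×d = (-14)·(0) − (1)·(-20) = 20
since m = R²·197 − 20²:  R² = (400 + 27968) / 197 = 144
R = √144 = 12  ⇒  r_B = 12 − 8 = 4

rB=4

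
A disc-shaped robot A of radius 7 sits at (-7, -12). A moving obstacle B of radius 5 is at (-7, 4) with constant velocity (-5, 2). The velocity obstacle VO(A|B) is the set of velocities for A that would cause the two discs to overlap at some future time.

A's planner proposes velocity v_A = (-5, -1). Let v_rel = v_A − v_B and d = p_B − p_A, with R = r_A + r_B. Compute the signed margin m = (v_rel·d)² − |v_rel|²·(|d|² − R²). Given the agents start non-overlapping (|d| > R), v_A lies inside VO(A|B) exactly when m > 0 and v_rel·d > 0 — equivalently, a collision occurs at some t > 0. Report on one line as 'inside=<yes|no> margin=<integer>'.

d = (0, 16),  |d|² = 256;  R = 7+5 = 12,  c = 256−12² = 112
v_rel = (0, -3),  |v_rel|² = 9;  v_rel·d = (0)·(0) + (-3)·(16) = -48
9·t² + 96·t + 112 = 0  ⇒  m = (-48)² − 9·112 = 1296
m = 1296 > 0,  v_rel·d = -48 < 0  ⇒  outside

inside=no margin=1296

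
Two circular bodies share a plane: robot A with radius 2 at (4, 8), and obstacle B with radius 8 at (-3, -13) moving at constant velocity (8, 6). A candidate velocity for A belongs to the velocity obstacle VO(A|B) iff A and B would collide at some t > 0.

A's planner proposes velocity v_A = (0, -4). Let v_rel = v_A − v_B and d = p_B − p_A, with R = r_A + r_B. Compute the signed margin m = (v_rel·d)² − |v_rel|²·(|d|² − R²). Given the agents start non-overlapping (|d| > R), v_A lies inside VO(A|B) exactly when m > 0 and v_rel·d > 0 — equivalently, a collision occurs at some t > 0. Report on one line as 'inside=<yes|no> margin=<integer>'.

d = (-7, -21),  |d|² = 490;  R = 2+8 = 10,  c = 490−10² = 390
v_rel = (-8, -10),  |v_rel|² = 164;  v_rel·d = (-8)·(-7) + (-10)·(-21) = 266
164·t² − 532·t + 390 = 0  ⇒  m = 266² − 164·390 = 6796
m = 6796 > 0,  v_rel·d = 266 > 0  ⇒  inside

inside=yes margin=6796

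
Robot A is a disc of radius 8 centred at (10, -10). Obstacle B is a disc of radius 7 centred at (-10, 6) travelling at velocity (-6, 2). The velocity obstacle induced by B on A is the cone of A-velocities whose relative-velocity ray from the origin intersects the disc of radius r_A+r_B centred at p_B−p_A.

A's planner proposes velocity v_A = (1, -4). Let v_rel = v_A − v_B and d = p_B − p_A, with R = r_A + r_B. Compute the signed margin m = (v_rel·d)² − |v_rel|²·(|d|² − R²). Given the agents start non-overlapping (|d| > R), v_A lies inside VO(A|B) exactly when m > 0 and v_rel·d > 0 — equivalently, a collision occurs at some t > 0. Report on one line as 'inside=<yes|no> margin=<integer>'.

d = (-20, 16),  |d|² = 656;  R = 8+7 = 15,  c = 656−15² = 431
v_rel = (7, -6),  |v_rel|² = 85;  v_rel·d = (7)·(-20) + (-6)·(16) = -236
85·t² + 472·t + 431 = 0  ⇒  m = (-236)² − 85·431 = 19061
m = 19061 > 0,  v_rel·d = -236 < 0  ⇒  outside

inside=no margin=19061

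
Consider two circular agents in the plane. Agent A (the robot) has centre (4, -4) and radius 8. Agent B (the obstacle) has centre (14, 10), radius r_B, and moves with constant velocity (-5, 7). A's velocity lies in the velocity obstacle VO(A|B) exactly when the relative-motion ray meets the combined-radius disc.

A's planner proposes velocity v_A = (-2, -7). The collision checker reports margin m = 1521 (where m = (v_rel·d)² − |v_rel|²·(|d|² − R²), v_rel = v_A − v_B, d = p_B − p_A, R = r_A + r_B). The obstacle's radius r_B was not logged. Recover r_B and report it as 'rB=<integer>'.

m = 1521
d = (10, 14);  v_rel = (3, -14),  |v_rel|² = 205
v_rel×d = (3)·(14) − (-14)·(10) = 182
since m = R²·205 − 182²:  R² = (33124 + 1521) / 205 = 169
R = √169 = 13  ⇒  r_B = 13 − 8 = 5

rB=5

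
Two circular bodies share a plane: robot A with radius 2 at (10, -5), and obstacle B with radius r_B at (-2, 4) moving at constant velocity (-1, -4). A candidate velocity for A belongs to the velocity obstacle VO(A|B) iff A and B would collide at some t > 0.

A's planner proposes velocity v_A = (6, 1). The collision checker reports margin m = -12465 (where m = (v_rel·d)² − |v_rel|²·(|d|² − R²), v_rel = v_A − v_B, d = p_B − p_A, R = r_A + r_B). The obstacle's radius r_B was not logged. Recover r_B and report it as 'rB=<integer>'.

m = -12465
d = (-12, 9);  v_rel = (7, 5),  |v_rel|² = 74
v_rel×d = (7)·(9) − (5)·(-12) = 123
since m = R²·74 − 123²:  R² = (15129 + -12465) / 74 = 36
R = √36 = 6  ⇒  r_B = 6 − 2 = 4

rB=4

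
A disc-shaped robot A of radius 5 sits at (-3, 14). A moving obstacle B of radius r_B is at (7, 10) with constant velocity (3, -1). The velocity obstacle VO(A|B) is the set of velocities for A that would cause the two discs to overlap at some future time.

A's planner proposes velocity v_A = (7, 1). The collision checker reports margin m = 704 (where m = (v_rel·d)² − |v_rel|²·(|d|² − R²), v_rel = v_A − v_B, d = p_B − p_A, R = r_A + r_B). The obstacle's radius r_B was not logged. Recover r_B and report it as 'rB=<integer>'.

m = 704
d = (10, -4);  v_rel = (4, 2),  |v_rel|² = 20
v_rel×d = (4)·(-4) − (2)·(10) = -36
since m = R²·20 − (-36)²:  R² = (1296 + 704) / 20 = 100
R = √100 = 10  ⇒  r_B = 10 − 5 = 5

rB=5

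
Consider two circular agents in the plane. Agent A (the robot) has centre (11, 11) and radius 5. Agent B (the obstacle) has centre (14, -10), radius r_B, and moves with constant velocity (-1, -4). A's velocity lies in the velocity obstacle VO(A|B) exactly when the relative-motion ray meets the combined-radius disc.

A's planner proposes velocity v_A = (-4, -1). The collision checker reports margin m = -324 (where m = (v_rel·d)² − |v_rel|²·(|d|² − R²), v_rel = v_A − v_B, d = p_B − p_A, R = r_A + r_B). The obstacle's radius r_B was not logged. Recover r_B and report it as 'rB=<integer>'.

m = -324
d = (3, -21);  v_rel = (-3, 3),  |v_rel|² = 18
v_rel×d = (-3)·(-21) − (3)·(3) = 54
since m = R²·18 − 54²:  R² = (2916 + -324) / 18 = 144
R = √144 = 12  ⇒  r_B = 12 − 5 = 7

rB=7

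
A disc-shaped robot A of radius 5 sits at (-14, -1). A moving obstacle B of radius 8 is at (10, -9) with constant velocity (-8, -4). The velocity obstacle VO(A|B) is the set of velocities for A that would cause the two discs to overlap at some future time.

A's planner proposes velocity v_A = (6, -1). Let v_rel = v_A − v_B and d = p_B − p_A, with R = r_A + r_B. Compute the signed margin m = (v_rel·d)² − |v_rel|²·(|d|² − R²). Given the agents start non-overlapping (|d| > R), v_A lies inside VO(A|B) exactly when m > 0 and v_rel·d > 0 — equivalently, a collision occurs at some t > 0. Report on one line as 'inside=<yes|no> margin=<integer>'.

d = (24, -8),  |d|² = 640;  R = 5+8 = 13,  c = 640−13² = 471
v_rel = (14, 3),  |v_rel|² = 205;  v_rel·d = (14)·(24) + (3)·(-8) = 312
205·t² − 624·t + 471 = 0  ⇒  m = 312² − 205·471 = 789
m = 789 > 0,  v_rel·d = 312 > 0  ⇒  inside

inside=yes margin=789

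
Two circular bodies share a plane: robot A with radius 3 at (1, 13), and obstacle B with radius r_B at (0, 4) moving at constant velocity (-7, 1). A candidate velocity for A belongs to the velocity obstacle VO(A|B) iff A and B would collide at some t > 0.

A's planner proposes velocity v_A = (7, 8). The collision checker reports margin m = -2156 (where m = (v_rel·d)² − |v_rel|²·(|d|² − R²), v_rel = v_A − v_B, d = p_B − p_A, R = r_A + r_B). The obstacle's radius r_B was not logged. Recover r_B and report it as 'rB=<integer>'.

m = -2156
d = (-1, -9);  v_rel = (14, 7),  |v_rel|² = 245
v_rel×d = (14)·(-9) − (7)·(-1) = -119
since m = R²·245 − (-119)²:  R² = (14161 + -2156) / 245 = 49
R = √49 = 7  ⇒  r_B = 7 − 3 = 4

rB=4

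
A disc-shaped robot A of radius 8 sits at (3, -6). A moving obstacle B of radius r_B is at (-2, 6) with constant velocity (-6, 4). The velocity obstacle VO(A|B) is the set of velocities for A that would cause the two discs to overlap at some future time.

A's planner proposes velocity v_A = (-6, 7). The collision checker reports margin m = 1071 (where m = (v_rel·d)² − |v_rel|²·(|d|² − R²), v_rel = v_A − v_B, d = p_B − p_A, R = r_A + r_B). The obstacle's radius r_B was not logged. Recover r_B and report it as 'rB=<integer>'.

m = 1071
d = (-5, 12);  v_rel = (0, 3),  |v_rel|² = 9
v_rel×d = (0)·(12) − (3)·(-5) = 15
since m = R²·9 − 15²:  R² = (225 + 1071) / 9 = 144
R = √144 = 12  ⇒  r_B = 12 − 8 = 4

rB=4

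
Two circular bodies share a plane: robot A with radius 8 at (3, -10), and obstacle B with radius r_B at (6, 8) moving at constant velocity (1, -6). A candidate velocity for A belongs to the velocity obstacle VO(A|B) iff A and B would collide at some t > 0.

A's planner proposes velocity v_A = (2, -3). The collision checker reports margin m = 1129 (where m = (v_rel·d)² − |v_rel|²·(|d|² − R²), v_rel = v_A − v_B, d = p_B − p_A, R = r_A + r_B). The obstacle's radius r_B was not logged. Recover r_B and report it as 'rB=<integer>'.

m = 1129
d = (3, 18);  v_rel = (1, 3),  |v_rel|² = 10
v_rel×d = (1)·(18) − (3)·(3) = 9
since m = R²·10 − 9²:  R² = (81 + 1129) / 10 = 121
R = √121 = 11  ⇒  r_B = 11 − 8 = 3

rB=3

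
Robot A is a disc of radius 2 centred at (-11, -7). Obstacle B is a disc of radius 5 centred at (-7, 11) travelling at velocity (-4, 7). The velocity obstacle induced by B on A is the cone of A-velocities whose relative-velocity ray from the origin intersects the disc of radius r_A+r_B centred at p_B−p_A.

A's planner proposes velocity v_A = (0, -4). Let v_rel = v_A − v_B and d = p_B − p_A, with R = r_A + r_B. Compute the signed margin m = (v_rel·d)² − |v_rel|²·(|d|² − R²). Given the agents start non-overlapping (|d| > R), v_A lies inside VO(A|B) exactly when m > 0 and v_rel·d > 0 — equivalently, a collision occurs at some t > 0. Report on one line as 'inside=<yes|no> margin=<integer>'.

d = (4, 18),  |d|² = 340;  R = 2+5 = 7,  c = 340−7² = 291
v_rel = (4, -11),  |v_rel|² = 137;  v_rel·d = (4)·(4) + (-11)·(18) = -182
137·t² + 364·t + 291 = 0  ⇒  m = (-182)² − 137·291 = -6743
m = -6743 < 0,  v_rel·d = -182 < 0  ⇒  outside

inside=no margin=-6743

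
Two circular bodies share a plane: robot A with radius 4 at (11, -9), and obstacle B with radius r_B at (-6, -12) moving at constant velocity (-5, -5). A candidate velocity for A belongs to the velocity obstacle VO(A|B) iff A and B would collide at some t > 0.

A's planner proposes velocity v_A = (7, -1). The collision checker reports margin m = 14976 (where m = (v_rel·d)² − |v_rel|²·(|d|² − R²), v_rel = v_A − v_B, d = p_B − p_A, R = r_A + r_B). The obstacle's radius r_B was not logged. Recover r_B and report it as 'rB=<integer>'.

m = 14976
d = (-17, -3);  v_rel = (12, 4),  |v_rel|² = 160
v_rel×d = (12)·(-3) − (4)·(-17) = 32
since m = R²·160 − 32²:  R² = (1024 + 14976) / 160 = 100
R = √100 = 10  ⇒  r_B = 10 − 4 = 6

rB=6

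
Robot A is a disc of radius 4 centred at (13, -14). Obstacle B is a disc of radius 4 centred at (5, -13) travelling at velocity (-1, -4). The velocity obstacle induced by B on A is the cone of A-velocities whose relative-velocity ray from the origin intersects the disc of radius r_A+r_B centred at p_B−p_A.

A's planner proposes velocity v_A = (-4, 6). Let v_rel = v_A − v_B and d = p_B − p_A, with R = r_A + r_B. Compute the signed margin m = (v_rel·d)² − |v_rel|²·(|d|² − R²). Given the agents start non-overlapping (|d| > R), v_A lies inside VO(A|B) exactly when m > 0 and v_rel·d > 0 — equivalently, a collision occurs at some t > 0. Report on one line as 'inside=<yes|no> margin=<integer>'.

d = (-8, 1),  |d|² = 65;  R = 4+4 = 8,  c = 65−8² = 1
v_rel = (-3, 10),  |v_rel|² = 109;  v_rel·d = (-3)·(-8) + (10)·(1) = 34
109·t² − 68·t + 1 = 0  ⇒  m = 34² − 109·1 = 1047
m = 1047 > 0,  v_rel·d = 34 > 0  ⇒  inside

inside=yes margin=1047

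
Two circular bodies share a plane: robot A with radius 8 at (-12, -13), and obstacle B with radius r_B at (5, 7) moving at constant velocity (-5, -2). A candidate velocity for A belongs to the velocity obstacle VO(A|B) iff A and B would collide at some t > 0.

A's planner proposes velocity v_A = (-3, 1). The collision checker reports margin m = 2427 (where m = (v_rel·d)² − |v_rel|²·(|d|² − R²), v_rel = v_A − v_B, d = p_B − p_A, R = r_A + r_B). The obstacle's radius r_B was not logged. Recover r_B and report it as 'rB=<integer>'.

m = 2427
d = (17, 20);  v_rel = (2, 3),  |v_rel|² = 13
v_rel×d = (2)·(20) − (3)·(17) = -11
since m = R²·13 − (-11)²:  R² = (121 + 2427) / 13 = 196
R = √196 = 14  ⇒  r_B = 14 − 8 = 6

rB=6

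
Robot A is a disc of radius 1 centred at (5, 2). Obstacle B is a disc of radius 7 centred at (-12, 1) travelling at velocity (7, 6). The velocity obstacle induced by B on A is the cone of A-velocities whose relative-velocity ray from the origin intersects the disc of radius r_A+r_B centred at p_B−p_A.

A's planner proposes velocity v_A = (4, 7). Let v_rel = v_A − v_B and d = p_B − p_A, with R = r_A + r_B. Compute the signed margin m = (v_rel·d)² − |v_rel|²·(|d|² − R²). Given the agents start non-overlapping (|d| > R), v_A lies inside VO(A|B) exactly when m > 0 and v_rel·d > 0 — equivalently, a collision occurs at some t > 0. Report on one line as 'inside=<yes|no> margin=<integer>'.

d = (-17, -1),  |d|² = 290;  R = 1+7 = 8,  c = 290−8² = 226
v_rel = (-3, 1),  |v_rel|² = 10;  v_rel·d = (-3)·(-17) + (1)·(-1) = 50
10·t² − 100·t + 226 = 0  ⇒  m = 50² − 10·226 = 240
m = 240 > 0,  v_rel·d = 50 > 0  ⇒  inside

inside=yes margin=240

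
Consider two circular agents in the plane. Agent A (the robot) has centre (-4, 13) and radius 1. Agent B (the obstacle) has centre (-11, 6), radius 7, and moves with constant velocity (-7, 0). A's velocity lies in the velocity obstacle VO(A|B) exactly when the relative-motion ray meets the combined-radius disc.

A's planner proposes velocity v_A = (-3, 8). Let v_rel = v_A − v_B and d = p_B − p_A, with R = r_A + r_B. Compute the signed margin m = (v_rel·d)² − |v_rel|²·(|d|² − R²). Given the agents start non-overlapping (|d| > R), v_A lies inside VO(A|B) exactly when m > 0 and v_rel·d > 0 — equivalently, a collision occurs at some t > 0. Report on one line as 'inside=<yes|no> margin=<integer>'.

d = (-7, -7),  |d|² = 98;  R = 1+7 = 8,  c = 98−8² = 34
v_rel = (4, 8),  |v_rel|² = 80;  v_rel·d = (4)·(-7) + (8)·(-7) = -84
80·t² + 168·t + 34 = 0  ⇒  m = (-84)² − 80·34 = 4336
m = 4336 > 0,  v_rel·d = -84 < 0  ⇒  outside

inside=no margin=4336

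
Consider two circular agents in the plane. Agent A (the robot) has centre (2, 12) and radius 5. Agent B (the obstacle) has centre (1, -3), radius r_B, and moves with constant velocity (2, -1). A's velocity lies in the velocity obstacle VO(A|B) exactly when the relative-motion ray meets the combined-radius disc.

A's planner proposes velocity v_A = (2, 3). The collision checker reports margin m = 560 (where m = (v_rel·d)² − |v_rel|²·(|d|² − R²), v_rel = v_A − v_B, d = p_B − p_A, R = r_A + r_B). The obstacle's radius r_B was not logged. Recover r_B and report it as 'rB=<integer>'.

m = 560
d = (-1, -15);  v_rel = (0, 4),  |v_rel|² = 16
v_rel×d = (0)·(-15) − (4)·(-1) = 4
since m = R²·16 − 4²:  R² = (16 + 560) / 16 = 36
R = √36 = 6  ⇒  r_B = 6 − 5 = 1

rB=1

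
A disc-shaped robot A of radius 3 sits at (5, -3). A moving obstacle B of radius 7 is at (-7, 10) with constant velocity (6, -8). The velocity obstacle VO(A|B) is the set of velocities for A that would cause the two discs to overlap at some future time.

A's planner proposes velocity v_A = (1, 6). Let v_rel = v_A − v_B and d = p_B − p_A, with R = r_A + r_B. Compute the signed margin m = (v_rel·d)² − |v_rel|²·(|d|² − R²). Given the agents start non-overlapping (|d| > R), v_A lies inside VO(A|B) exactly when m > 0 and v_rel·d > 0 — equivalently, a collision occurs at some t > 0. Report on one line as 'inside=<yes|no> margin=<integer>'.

d = (-12, 13),  |d|² = 313;  R = 3+7 = 10,  c = 313−10² = 213
v_rel = (-5, 14),  |v_rel|² = 221;  v_rel·d = (-5)·(-12) + (14)·(13) = 242
221·t² − 484·t + 213 = 0  ⇒  m = 242² − 221·213 = 11491
m = 11491 > 0,  v_rel·d = 242 > 0  ⇒  inside

inside=yes margin=11491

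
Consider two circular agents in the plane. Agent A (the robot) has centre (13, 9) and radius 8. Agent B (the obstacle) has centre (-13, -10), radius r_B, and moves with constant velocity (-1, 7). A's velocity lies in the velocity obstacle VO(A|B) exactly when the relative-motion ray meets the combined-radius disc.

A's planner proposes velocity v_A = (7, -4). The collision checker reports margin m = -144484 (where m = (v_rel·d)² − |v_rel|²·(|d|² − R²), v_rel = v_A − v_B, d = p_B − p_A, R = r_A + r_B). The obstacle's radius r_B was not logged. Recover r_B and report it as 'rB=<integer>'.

m = -144484
d = (-26, -19);  v_rel = (8, -11),  |v_rel|² = 185
v_rel×d = (8)·(-19) − (-11)·(-26) = -438
since m = R²·185 − (-438)²:  R² = (191844 + -144484) / 185 = 256
R = √256 = 16  ⇒  r_B = 16 − 8 = 8

rB=8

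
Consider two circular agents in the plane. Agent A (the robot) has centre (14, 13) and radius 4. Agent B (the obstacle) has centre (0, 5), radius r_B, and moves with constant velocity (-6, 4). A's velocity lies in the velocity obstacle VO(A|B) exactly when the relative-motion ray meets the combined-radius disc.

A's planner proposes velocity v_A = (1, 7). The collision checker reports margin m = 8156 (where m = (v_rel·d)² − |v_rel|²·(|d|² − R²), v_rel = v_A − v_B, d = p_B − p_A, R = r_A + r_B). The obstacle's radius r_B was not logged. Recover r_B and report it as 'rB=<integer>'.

m = 8156
d = (-14, -8);  v_rel = (7, 3),  |v_rel|² = 58
v_rel×d = (7)·(-8) − (3)·(-14) = -14
since m = R²·58 − (-14)²:  R² = (196 + 8156) / 58 = 144
R = √144 = 12  ⇒  r_B = 12 − 4 = 8

rB=8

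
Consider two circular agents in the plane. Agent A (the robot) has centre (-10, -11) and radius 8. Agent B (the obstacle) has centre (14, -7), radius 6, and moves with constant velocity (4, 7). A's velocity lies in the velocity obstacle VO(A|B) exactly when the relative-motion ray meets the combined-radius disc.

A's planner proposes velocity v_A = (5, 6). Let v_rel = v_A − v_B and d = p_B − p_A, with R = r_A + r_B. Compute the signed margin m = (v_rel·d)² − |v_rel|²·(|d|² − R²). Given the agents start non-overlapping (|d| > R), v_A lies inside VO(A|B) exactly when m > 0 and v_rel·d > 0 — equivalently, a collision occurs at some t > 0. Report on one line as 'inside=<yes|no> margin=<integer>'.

d = (24, 4),  |d|² = 592;  R = 8+6 = 14,  c = 592−14² = 396
v_rel = (1, -1),  |v_rel|² = 2;  v_rel·d = (1)·(24) + (-1)·(4) = 20
2·t² − 40·t + 396 = 0  ⇒  m = 20² − 2·396 = -392
m = -392 < 0,  v_rel·d = 20 > 0  ⇒  outside

inside=no margin=-392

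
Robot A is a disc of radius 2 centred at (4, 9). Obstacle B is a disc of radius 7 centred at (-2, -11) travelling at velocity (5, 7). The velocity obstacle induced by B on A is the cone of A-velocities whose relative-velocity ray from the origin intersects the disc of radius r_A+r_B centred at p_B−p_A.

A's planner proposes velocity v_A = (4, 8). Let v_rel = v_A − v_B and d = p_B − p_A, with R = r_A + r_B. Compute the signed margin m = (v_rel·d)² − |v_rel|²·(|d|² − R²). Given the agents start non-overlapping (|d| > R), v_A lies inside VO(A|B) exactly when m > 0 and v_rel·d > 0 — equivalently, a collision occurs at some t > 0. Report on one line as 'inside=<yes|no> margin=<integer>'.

d = (-6, -20),  |d|² = 436;  R = 2+7 = 9,  c = 436−9² = 355
v_rel = (-1, 1),  |v_rel|² = 2;  v_rel·d = (-1)·(-6) + (1)·(-20) = -14
2·t² + 28·t + 355 = 0  ⇒  m = (-14)² − 2·355 = -514
m = -514 < 0,  v_rel·d = -14 < 0  ⇒  outside

inside=no margin=-514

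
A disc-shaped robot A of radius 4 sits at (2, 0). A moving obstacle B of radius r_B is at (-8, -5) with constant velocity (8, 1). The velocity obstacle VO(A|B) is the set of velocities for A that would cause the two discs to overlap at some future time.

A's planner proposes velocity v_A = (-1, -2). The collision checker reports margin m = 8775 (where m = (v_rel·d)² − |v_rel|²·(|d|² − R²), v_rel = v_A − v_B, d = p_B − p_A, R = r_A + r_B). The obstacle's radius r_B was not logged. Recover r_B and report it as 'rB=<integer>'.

m = 8775
d = (-10, -5);  v_rel = (-9, -3),  |v_rel|² = 90
v_rel×d = (-9)·(-5) − (-3)·(-10) = 15
since m = R²·90 − 15²:  R² = (225 + 8775) / 90 = 100
R = √100 = 10  ⇒  r_B = 10 − 4 = 6

rB=6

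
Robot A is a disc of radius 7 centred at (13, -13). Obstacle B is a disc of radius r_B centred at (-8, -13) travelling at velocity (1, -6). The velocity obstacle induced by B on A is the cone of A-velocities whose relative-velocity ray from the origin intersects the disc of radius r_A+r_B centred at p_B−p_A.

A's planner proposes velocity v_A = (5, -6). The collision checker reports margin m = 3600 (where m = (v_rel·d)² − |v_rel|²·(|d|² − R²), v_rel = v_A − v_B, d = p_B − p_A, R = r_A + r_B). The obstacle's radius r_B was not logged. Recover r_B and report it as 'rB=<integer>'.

m = 3600
d = (-21, 0);  v_rel = (4, 0),  |v_rel|² = 16
v_rel×d = (4)·(0) − (0)·(-21) = 0
since m = R²·16 − 0²:  R² = (0 + 3600) / 16 = 225
R = √225 = 15  ⇒  r_B = 15 − 7 = 8

rB=8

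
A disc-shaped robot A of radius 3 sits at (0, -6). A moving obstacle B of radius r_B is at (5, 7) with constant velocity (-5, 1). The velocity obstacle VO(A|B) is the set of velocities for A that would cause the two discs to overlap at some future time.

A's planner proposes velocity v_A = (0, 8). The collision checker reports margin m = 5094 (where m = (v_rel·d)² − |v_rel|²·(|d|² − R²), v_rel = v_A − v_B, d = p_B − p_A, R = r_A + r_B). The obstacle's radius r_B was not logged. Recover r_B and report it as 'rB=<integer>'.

m = 5094
d = (5, 13);  v_rel = (5, 7),  |v_rel|² = 74
v_rel×d = (5)·(13) − (7)·(5) = 30
since m = R²·74 − 30²:  R² = (900 + 5094) / 74 = 81
R = √81 = 9  ⇒  r_B = 9 − 3 = 6

rB=6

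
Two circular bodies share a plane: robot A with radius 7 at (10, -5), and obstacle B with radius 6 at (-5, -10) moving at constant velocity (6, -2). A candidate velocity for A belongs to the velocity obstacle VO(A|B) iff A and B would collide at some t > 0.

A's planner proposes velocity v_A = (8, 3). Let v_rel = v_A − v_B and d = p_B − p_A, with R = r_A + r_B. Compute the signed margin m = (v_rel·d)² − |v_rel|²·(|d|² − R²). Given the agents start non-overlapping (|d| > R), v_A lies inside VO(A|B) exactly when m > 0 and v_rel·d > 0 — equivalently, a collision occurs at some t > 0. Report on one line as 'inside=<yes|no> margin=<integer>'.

d = (-15, -5),  |d|² = 250;  R = 7+6 = 13,  c = 250−13² = 81
v_rel = (2, 5),  |v_rel|² = 29;  v_rel·d = (2)·(-15) + (5)·(-5) = -55
29·t² + 110·t + 81 = 0  ⇒  m = (-55)² − 29·81 = 676
m = 676 > 0,  v_rel·d = -55 < 0  ⇒  outside

inside=no margin=676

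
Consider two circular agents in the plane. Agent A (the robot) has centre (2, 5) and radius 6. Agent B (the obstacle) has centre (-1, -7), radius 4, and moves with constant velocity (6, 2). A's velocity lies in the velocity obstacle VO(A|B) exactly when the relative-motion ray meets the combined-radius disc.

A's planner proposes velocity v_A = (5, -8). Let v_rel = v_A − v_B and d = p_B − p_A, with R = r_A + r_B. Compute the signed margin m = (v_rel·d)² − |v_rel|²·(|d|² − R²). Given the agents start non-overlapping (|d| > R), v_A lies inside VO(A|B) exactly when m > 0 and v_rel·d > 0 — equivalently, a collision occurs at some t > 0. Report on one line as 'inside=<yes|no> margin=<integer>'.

d = (-3, -12),  |d|² = 153;  R = 6+4 = 10,  c = 153−10² = 53
v_rel = (-1, -10),  |v_rel|² = 101;  v_rel·d = (-1)·(-3) + (-10)·(-12) = 123
101·t² − 246·t + 53 = 0  ⇒  m = 123² − 101·53 = 9776
m = 9776 > 0,  v_rel·d = 123 > 0  ⇒  inside

inside=yes margin=9776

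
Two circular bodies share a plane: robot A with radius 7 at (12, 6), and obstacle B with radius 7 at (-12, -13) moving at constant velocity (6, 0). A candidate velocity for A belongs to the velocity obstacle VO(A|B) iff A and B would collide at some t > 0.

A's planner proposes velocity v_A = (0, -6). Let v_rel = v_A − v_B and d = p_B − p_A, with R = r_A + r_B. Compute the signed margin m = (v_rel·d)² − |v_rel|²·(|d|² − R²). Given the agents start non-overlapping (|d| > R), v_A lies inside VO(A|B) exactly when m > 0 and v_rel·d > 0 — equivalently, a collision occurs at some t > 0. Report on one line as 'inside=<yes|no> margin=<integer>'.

d = (-24, -19),  |d|² = 937;  R = 7+7 = 14,  c = 937−14² = 741
v_rel = (-6, -6),  |v_rel|² = 72;  v_rel·d = (-6)·(-24) + (-6)·(-19) = 258
72·t² − 516·t + 741 = 0  ⇒  m = 258² − 72·741 = 13212
m = 13212 > 0,  v_rel·d = 258 > 0  ⇒  inside

inside=yes margin=13212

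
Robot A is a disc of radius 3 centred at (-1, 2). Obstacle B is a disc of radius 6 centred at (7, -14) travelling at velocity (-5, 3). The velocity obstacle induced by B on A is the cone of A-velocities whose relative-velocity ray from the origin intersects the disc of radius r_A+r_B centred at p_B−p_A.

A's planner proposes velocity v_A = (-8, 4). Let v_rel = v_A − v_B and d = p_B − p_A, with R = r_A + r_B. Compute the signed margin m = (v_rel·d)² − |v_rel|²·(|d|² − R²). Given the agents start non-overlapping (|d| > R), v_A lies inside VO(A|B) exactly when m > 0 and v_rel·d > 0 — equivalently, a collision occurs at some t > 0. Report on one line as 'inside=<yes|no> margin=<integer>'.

d = (8, -16),  |d|² = 320;  R = 3+6 = 9,  c = 320−9² = 239
v_rel = (-3, 1),  |v_rel|² = 10;  v_rel·d = (-3)·(8) + (1)·(-16) = -40
10·t² + 80·t + 239 = 0  ⇒  m = (-40)² − 10·239 = -790
m = -790 < 0,  v_rel·d = -40 < 0  ⇒  outside

inside=no margin=-790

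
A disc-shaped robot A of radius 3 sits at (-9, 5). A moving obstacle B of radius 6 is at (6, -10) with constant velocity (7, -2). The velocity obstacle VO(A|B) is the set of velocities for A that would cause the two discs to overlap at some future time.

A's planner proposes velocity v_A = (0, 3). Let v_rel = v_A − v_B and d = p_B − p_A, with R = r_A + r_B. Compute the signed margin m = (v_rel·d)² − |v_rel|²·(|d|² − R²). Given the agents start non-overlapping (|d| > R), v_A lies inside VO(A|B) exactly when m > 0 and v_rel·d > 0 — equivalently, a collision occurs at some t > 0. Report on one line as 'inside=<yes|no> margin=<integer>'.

d = (15, -15),  |d|² = 450;  R = 3+6 = 9,  c = 450−9² = 369
v_rel = (-7, 5),  |v_rel|² = 74;  v_rel·d = (-7)·(15) + (5)·(-15) = -180
74·t² + 360·t + 369 = 0  ⇒  m = (-180)² − 74·369 = 5094
m = 5094 > 0,  v_rel·d = -180 < 0  ⇒  outside

inside=no margin=5094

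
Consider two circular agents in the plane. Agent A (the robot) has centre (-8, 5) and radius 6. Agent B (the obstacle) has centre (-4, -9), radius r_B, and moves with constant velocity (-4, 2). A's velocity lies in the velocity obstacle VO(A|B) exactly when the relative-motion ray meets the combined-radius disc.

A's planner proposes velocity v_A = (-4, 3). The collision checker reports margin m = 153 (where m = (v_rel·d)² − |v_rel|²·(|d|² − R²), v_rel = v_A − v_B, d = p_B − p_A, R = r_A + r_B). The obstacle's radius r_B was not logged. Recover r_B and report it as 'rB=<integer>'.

m = 153
d = (4, -14);  v_rel = (0, 1),  |v_rel|² = 1
v_rel×d = (0)·(-14) − (1)·(4) = -4
since m = R²·1 − (-4)²:  R² = (16 + 153) / 1 = 169
R = √169 = 13  ⇒  r_B = 13 − 6 = 7

rB=7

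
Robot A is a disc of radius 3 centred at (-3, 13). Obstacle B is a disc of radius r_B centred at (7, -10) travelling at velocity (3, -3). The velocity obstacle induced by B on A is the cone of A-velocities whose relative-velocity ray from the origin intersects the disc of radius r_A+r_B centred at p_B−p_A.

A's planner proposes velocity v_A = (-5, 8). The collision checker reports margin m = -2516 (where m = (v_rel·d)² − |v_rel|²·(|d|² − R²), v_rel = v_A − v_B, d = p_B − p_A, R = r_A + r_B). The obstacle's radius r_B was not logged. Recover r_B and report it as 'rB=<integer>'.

m = -2516
d = (10, -23);  v_rel = (-8, 11),  |v_rel|² = 185
v_rel×d = (-8)·(-23) − (11)·(10) = 74
since m = R²·185 − 74²:  R² = (5476 + -2516) / 185 = 16
R = √16 = 4  ⇒  r_B = 4 − 3 = 1

rB=1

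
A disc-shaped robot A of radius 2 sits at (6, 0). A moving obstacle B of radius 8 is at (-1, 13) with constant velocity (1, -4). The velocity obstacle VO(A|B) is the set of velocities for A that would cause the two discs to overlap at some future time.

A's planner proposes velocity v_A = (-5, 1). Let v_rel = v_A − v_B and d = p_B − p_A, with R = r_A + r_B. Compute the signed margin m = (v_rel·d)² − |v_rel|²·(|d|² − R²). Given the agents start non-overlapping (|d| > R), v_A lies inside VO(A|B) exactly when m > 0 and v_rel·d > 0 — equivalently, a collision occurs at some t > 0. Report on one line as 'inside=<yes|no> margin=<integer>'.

d = (-7, 13),  |d|² = 218;  R = 2+8 = 10,  c = 218−10² = 118
v_rel = (-6, 5),  |v_rel|² = 61;  v_rel·d = (-6)·(-7) + (5)·(13) = 107
61·t² − 214·t + 118 = 0  ⇒  m = 107² − 61·118 = 4251
m = 4251 > 0,  v_rel·d = 107 > 0  ⇒  inside

inside=yes margin=4251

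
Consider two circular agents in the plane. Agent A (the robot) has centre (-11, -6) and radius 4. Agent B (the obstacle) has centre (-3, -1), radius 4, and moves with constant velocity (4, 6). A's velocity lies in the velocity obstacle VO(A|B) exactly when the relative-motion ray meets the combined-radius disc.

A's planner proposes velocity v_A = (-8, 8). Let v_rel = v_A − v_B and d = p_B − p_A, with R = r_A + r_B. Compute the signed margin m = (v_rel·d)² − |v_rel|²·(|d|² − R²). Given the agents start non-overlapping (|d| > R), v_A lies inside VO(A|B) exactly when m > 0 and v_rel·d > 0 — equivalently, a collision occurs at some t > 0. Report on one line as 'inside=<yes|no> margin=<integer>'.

d = (8, 5),  |d|² = 89;  R = 4+4 = 8,  c = 89−8² = 25
v_rel = (-12, 2),  |v_rel|² = 148;  v_rel·d = (-12)·(8) + (2)·(5) = -86
148·t² + 172·t + 25 = 0  ⇒  m = (-86)² − 148·25 = 3696
m = 3696 > 0,  v_rel·d = -86 < 0  ⇒  outside

inside=no margin=3696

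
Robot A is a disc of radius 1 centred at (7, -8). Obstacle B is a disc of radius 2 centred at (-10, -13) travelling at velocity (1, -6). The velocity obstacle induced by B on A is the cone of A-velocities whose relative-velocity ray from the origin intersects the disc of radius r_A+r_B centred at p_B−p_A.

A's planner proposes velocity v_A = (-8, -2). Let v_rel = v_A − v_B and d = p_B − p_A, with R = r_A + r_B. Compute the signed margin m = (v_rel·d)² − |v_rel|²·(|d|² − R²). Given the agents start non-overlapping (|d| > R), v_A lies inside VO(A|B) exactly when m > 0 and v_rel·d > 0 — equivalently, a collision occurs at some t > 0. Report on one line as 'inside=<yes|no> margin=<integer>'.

d = (-17, -5),  |d|² = 314;  R = 1+2 = 3,  c = 314−3² = 305
v_rel = (-9, 4),  |v_rel|² = 97;  v_rel·d = (-9)·(-17) + (4)·(-5) = 133
97·t² − 266·t + 305 = 0  ⇒  m = 133² − 97·305 = -11896
m = -11896 < 0,  v_rel·d = 133 > 0  ⇒  outside

inside=no margin=-11896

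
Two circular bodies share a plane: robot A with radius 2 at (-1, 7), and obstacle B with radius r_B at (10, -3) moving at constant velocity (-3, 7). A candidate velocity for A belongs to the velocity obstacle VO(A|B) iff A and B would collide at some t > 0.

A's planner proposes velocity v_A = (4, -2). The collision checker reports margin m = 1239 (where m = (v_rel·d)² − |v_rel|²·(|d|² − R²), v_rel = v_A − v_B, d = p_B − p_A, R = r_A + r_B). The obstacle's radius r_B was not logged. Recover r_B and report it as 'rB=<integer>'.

m = 1239
d = (11, -10);  v_rel = (7, -9),  |v_rel|² = 130
v_rel×d = (7)·(-10) − (-9)·(11) = 29
since m = R²·130 − 29²:  R² = (841 + 1239) / 130 = 16
R = √16 = 4  ⇒  r_B = 4 − 2 = 2

rB=2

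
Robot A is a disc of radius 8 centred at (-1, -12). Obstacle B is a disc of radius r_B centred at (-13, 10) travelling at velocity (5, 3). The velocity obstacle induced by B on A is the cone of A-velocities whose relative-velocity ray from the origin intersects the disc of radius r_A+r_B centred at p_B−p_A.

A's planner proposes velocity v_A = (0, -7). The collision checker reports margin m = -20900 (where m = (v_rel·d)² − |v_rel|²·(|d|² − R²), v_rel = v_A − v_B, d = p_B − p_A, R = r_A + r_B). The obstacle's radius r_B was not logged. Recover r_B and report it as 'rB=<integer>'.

m = -20900
d = (-12, 22);  v_rel = (-5, -10),  |v_rel|² = 125
v_rel×d = (-5)·(22) − (-10)·(-12) = -230
since m = R²·125 − (-230)²:  R² = (52900 + -20900) / 125 = 256
R = √256 = 16  ⇒  r_B = 16 − 8 = 8

rB=8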